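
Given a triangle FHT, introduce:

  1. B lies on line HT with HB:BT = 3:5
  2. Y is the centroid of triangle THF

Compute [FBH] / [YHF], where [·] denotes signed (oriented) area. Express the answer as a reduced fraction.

Choose coordinates F = (0, 0), H = (1, 0), T = (0, 1).
1. B lies on line HT with HB:BT = 3:5 ⇒ B = (5/8, 3/8)
2. Y is the centroid of triangle THF ⇒ Y = (1/3, 1/3)
2·[FBH] = -3/8, 2·[YHF] = -1/3
[FBH]:[YHF] = -3/8:-1/3 = 9/8

[FBH]:[YHF] = 9/8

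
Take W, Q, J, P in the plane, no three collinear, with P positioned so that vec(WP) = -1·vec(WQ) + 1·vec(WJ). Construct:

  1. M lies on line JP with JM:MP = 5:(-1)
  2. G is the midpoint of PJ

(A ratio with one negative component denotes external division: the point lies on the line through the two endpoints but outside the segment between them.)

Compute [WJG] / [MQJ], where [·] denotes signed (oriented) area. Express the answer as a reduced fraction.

Assign W = (0, 0), Q = (1, 0), J = (0, 1), P = (-1, 1) — the answer is frame-independent, so this choice is without loss of generality.
1. M lies on line JP with JM:MP = 5:(-1) ⇒ M = (-5/4, 1)
2. G is the midpoint of PJ ⇒ G = (-1/2, 1)
2·[WJG] = 1/2, 2·[MQJ] = 5/4
[WJG]:[MQJ] = 1/2:5/4 = 2/5

[WJG]:[MQJ] = 2/5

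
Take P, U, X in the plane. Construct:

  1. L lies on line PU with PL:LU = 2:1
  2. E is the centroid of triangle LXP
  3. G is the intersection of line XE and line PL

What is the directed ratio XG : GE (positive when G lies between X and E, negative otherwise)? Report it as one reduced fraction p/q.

XG:GE = -3

Set P = (0, 0), U = (1, 0), X = (0, 1); any affine frame gives the same invariant.
1. L lies on line PU with PL:LU = 2:1 ⇒ L = (2/3, 0)
2. E is the centroid of triangle LXP ⇒ E = (2/9, 1/3)
3. G is the intersection of line XE and line PL ⇒ G = (1/3, 0)
G = X + t·(E−X) with t = 3/2, so XG:GE = t:(1−t) = 3/2:-1/2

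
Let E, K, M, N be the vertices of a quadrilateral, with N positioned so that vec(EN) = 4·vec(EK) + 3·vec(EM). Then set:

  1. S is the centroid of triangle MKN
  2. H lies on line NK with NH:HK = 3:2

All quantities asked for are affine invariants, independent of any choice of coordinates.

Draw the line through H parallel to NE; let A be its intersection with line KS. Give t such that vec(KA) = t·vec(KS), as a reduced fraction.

t = 9/25

Choose coordinates E = (0, 0), K = (1, 0), M = (0, 1), N = (4, 3).
1. S is the centroid of triangle MKN ⇒ S = (5/3, 4/3)
2. H lies on line NK with NH:HK = 3:2 ⇒ H = (11/5, 6/5)
through H parallel to NE: direction (-4, -3); meets KS at A = (31/25, 12/25)
A = K + t·(S−K) with t = 9/25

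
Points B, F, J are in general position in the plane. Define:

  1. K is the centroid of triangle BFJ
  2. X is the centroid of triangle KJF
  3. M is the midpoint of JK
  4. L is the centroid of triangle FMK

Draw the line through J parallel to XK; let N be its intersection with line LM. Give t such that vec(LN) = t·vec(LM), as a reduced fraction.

t = 7/4

Assign B = (0, 0), F = (1, 0), J = (0, 1) — the answer is frame-independent, so this choice is without loss of generality.
1. K is the centroid of triangle BFJ ⇒ K = (1/3, 1/3)
2. X is the centroid of triangle KJF ⇒ X = (4/9, 4/9)
3. M is the midpoint of JK ⇒ M = (1/6, 2/3)
4. L is the centroid of triangle FMK ⇒ L = (1/2, 1/3)
through J parallel to XK: direction (-1/9, -1/9); meets LM at N = (-1/12, 11/12)
N = L + t·(M−L) with t = 7/4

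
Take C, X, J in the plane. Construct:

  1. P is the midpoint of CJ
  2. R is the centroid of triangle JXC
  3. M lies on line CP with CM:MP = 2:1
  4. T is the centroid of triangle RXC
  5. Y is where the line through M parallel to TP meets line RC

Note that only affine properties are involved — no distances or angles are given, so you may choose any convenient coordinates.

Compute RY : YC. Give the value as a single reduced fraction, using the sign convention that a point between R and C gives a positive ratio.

Choose coordinates C = (0, 0), X = (1, 0), J = (0, 1).
1. P is the midpoint of CJ ⇒ P = (0, 1/2)
2. R is the centroid of triangle JXC ⇒ R = (1/3, 1/3)
3. M lies on line CP with CM:MP = 2:1 ⇒ M = (0, 1/3)
4. T is the centroid of triangle RXC ⇒ T = (4/9, 1/9)
5. Y is where the line through M parallel to TP meets line RC ⇒ Y = (8/45, 8/45)
Y = R + t·(C−R) with t = 7/15, so RY:YC = t:(1−t) = 7/15:8/15

RY:YC = 7/8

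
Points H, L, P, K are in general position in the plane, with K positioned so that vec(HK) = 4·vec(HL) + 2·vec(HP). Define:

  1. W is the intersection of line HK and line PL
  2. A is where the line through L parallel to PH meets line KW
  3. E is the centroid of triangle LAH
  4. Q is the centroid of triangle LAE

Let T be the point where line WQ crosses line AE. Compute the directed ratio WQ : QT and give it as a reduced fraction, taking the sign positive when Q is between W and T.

Assign H = (0, 0), L = (1, 0), P = (0, 1), K = (4, 2) — the answer is frame-independent, so this choice is without loss of generality.
1. W is the intersection of line HK and line PL ⇒ W = (2/3, 1/3)
2. A is where the line through L parallel to PH meets line KW ⇒ A = (1, 1/2)
3. E is the centroid of triangle LAH ⇒ E = (2/3, 1/6)
4. Q is the centroid of triangle LAE ⇒ Q = (8/9, 2/9)
line WQ meets AE at T = (7/9, 5/18)
Q = W + t·(T−W) with t = 2, so WQ:QT = 2:-1

WQ:QT = -2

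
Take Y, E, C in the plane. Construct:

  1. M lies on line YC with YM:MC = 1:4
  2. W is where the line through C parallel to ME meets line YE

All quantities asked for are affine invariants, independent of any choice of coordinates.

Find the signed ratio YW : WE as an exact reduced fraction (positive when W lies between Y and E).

YW:WE = -5/4

Work in coordinates with Y = (0, 0), E = (1, 0), C = (0, 1).
1. M lies on line YC with YM:MC = 1:4 ⇒ M = (0, 1/5)
2. W is where the line through C parallel to ME meets line YE ⇒ W = (5, 0)
W = Y + t·(E−Y) with t = 5, so YW:WE = t:(1−t) = 5:-4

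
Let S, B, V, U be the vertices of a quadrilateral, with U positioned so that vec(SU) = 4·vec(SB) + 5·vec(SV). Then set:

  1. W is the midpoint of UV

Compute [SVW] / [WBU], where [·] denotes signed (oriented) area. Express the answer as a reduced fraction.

Set S = (0, 0), B = (1, 0), V = (0, 1), U = (4, 5); any affine frame gives the same invariant.
1. W is the midpoint of UV ⇒ W = (2, 3)
2·[SVW] = -2, 2·[WBU] = 4
[SVW]:[WBU] = -2:4 = -1/2

[SVW]:[WBU] = -1/2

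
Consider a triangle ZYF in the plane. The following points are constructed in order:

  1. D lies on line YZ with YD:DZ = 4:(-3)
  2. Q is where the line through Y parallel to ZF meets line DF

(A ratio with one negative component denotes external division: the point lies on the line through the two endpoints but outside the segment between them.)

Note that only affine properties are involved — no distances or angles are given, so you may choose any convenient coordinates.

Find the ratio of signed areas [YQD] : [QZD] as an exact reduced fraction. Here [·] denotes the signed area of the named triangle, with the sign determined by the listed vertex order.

Choose coordinates Z = (0, 0), Y = (1, 0), F = (0, 1).
1. D lies on line YZ with YD:DZ = 4:(-3) ⇒ D = (-3, 0)
2. Q is where the line through Y parallel to ZF meets line DF ⇒ Q = (1, 4/3)
2·[YQD] = 16/3, 2·[QZD] = -4
[YQD]:[QZD] = 16/3:-4 = -4/3

[YQD]:[QZD] = -4/3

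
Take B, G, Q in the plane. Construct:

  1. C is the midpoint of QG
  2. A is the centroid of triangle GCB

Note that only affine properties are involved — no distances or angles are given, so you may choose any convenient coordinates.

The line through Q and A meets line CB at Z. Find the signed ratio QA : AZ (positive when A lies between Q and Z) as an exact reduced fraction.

QA:AZ = -4

Assign B = (0, 0), G = (1, 0), Q = (0, 1) — the answer is frame-independent, so this choice is without loss of generality.
1. C is the midpoint of QG ⇒ C = (1/2, 1/2)
2. A is the centroid of triangle GCB ⇒ A = (1/2, 1/6)
line QA meets CB at Z = (3/8, 3/8)
A = Q + t·(Z−Q) with t = 4/3, so QA:AZ = 4/3:-1/3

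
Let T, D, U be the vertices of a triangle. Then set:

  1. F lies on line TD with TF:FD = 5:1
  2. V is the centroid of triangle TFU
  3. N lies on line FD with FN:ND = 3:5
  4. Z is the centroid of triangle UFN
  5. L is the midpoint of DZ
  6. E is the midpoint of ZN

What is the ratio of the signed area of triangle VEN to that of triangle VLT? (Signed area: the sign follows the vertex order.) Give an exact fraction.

[VEN]:[VLT] = 43/187

Assign T = (0, 0), D = (1, 0), U = (0, 1) — the answer is frame-independent, so this choice is without loss of generality.
1. F lies on line TD with TF:FD = 5:1 ⇒ F = (5/6, 0)
2. V is the centroid of triangle TFU ⇒ V = (5/18, 1/3)
3. N lies on line FD with FN:ND = 3:5 ⇒ N = (43/48, 0)
4. Z is the centroid of triangle UFN ⇒ Z = (83/144, 1/3)
5. L is the midpoint of DZ ⇒ L = (227/288, 1/6)
6. E is the midpoint of ZN ⇒ E = (53/72, 1/6)
2·[VEN] = -43/864, 2·[VLT] = -187/864
[VEN]:[VLT] = -43/864:-187/864 = 43/187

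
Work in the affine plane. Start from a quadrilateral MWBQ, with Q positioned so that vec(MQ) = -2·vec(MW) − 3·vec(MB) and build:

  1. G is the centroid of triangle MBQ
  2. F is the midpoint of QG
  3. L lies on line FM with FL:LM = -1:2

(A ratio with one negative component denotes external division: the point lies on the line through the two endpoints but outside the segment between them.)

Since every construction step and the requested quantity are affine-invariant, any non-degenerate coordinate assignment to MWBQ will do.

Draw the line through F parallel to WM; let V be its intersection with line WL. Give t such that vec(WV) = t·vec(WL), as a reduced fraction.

t = 1/2

Work in coordinates with M = (0, 0), W = (1, 0), B = (0, 1), Q = (-2, -3).
1. G is the centroid of triangle MBQ ⇒ G = (-2/3, -2/3)
2. F is the midpoint of QG ⇒ F = (-4/3, -11/6)
3. L lies on line FM with FL:LM = -1:2 ⇒ L = (-8/3, -11/3)
through F parallel to WM: direction (-1, 0); meets WL at V = (-5/6, -11/6)
V = W + t·(L−W) with t = 1/2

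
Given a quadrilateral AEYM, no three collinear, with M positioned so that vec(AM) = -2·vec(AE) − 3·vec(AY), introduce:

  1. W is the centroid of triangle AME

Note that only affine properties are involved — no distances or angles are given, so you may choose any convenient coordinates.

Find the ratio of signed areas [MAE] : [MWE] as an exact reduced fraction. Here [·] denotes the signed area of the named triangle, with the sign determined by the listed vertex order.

[MAE]:[MWE] = 3

Set A = (0, 0), E = (1, 0), Y = (0, 1), M = (-2, -3); any affine frame gives the same invariant.
1. W is the centroid of triangle AME ⇒ W = (-1/3, -1)
2·[MAE] = -3, 2·[MWE] = -1
[MAE]:[MWE] = -3:-1 = 3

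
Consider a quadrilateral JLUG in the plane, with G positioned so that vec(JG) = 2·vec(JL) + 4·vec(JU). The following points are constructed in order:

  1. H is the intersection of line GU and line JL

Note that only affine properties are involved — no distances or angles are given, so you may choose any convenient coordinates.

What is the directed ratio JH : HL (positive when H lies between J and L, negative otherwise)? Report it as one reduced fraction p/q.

JH:HL = -2/5

Work in coordinates with J = (0, 0), L = (1, 0), U = (0, 1), G = (2, 4).
1. H is the intersection of line GU and line JL ⇒ H = (-2/3, 0)
H = J + t·(L−J) with t = -2/3, so JH:HL = t:(1−t) = -2/3:5/3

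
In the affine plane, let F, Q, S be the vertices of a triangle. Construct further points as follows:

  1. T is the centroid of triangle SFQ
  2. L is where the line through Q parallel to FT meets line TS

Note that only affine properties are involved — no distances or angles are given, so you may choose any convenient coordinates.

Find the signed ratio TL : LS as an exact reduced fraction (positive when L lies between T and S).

TL:LS = -1/2

Assign F = (0, 0), Q = (1, 0), S = (0, 1) — the answer is frame-independent, so this choice is without loss of generality.
1. T is the centroid of triangle SFQ ⇒ T = (1/3, 1/3)
2. L is where the line through Q parallel to FT meets line TS ⇒ L = (2/3, -1/3)
L = T + t·(S−T) with t = -1, so TL:LS = t:(1−t) = -1:2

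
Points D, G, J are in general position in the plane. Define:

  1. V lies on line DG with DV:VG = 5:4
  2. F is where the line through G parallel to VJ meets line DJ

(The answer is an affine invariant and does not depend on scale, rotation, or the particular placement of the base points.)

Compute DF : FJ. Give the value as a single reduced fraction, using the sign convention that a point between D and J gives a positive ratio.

DF:FJ = -9/4

Assign D = (0, 0), G = (1, 0), J = (0, 1) — the answer is frame-independent, so this choice is without loss of generality.
1. V lies on line DG with DV:VG = 5:4 ⇒ V = (5/9, 0)
2. F is where the line through G parallel to VJ meets line DJ ⇒ F = (0, 9/5)
F = D + t·(J−D) with t = 9/5, so DF:FJ = t:(1−t) = 9/5:-4/5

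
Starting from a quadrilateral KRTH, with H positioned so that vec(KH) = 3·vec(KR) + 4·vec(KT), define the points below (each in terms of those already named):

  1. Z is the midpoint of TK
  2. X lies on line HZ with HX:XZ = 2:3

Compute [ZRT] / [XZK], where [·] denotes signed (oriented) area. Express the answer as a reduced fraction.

Work in coordinates with K = (0, 0), R = (1, 0), T = (0, 1), H = (3, 4).
1. Z is the midpoint of TK ⇒ Z = (0, 1/2)
2. X lies on line HZ with HX:XZ = 2:3 ⇒ X = (9/5, 13/5)
2·[ZRT] = 1/2, 2·[XZK] = 9/10
[ZRT]:[XZK] = 1/2:9/10 = 5/9

[ZRT]:[XZK] = 5/9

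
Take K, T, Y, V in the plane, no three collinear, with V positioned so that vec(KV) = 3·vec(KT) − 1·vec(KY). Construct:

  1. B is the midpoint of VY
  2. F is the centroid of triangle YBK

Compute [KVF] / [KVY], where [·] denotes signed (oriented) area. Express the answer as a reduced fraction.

[KVF]:[KVY] = 1/2

Choose coordinates K = (0, 0), T = (1, 0), Y = (0, 1), V = (3, -1).
1. B is the midpoint of VY ⇒ B = (3/2, 0)
2. F is the centroid of triangle YBK ⇒ F = (1/2, 1/3)
2·[KVF] = 3/2, 2·[KVY] = 3
[KVF]:[KVY] = 3/2:3 = 1/2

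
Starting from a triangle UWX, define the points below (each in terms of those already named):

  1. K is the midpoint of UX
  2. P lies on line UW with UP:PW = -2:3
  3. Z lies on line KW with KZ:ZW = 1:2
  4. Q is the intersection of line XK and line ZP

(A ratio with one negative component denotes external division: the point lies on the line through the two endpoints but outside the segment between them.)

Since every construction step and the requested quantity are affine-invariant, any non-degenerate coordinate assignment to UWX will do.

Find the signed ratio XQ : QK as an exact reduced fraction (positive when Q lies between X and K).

XQ:QK = -10/3

Choose coordinates U = (0, 0), W = (1, 0), X = (0, 1).
1. K is the midpoint of UX ⇒ K = (0, 1/2)
2. P lies on line UW with UP:PW = -2:3 ⇒ P = (-2, 0)
3. Z lies on line KW with KZ:ZW = 1:2 ⇒ Z = (1/3, 1/3)
4. Q is the intersection of line XK and line ZP ⇒ Q = (0, 2/7)
Q = X + t·(K−X) with t = 10/7, so XQ:QK = t:(1−t) = 10/7:-3/7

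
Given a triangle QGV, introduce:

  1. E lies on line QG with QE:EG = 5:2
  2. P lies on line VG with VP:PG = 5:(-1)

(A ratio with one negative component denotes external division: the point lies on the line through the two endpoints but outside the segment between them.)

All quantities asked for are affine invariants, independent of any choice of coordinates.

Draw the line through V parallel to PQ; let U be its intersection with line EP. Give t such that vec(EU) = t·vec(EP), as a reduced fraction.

t = -6

Choose coordinates Q = (0, 0), G = (1, 0), V = (0, 1).
1. E lies on line QG with QE:EG = 5:2 ⇒ E = (5/7, 0)
2. P lies on line VG with VP:PG = 5:(-1) ⇒ P = (5/4, -1/4)
through V parallel to PQ: direction (-5/4, 1/4); meets EP at U = (-5/2, 3/2)
U = E + t·(P−E) with t = -6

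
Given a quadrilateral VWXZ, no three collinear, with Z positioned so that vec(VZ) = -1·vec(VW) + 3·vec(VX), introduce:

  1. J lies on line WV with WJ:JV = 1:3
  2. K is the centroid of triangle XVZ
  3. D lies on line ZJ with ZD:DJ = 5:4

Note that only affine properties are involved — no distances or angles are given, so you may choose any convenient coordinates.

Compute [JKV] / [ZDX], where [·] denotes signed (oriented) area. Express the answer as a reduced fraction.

[JKV]:[ZDX] = -18/5

Work in coordinates with V = (0, 0), W = (1, 0), X = (0, 1), Z = (-1, 3).
1. J lies on line WV with WJ:JV = 1:3 ⇒ J = (3/4, 0)
2. K is the centroid of triangle XVZ ⇒ K = (-1/3, 4/3)
3. D lies on line ZJ with ZD:DJ = 5:4 ⇒ D = (-1/36, 4/3)
2·[JKV] = 1, 2·[ZDX] = -5/18
[JKV]:[ZDX] = 1:-5/18 = -18/5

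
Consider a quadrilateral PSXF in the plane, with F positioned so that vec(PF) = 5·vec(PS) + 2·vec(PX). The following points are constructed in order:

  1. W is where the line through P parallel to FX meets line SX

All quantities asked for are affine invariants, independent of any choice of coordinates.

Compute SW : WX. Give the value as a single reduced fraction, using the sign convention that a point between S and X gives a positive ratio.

Choose coordinates P = (0, 0), S = (1, 0), X = (0, 1), F = (5, 2).
1. W is where the line through P parallel to FX meets line SX ⇒ W = (5/6, 1/6)
W = S + t·(X−S) with t = 1/6, so SW:WX = t:(1−t) = 1/6:5/6

SW:WX = 1/5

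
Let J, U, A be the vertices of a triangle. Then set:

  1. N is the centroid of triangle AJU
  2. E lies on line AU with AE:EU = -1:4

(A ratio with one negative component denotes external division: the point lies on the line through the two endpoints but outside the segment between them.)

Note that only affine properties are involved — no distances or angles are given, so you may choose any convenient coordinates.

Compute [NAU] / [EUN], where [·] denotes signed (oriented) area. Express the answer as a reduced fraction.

[NAU]:[EUN] = 3/4

Set J = (0, 0), U = (1, 0), A = (0, 1); any affine frame gives the same invariant.
1. N is the centroid of triangle AJU ⇒ N = (1/3, 1/3)
2. E lies on line AU with AE:EU = -1:4 ⇒ E = (-1/3, 4/3)
2·[NAU] = -1/3, 2·[EUN] = -4/9
[NAU]:[EUN] = -1/3:-4/9 = 3/4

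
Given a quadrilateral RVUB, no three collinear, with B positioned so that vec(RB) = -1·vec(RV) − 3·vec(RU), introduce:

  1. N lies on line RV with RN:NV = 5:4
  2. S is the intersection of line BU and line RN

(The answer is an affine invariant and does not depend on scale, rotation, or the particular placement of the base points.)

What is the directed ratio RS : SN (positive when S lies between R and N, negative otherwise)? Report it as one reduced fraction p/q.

Choose coordinates R = (0, 0), V = (1, 0), U = (0, 1), B = (-1, -3).
1. N lies on line RV with RN:NV = 5:4 ⇒ N = (5/9, 0)
2. S is the intersection of line BU and line RN ⇒ S = (-1/4, 0)
S = R + t·(N−R) with t = -9/20, so RS:SN = t:(1−t) = -9/20:29/20

RS:SN = -9/29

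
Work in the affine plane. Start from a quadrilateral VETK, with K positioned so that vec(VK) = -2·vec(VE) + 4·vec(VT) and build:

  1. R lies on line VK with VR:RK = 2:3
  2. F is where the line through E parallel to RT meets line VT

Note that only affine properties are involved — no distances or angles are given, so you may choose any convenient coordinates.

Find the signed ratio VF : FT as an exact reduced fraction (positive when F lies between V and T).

Work in coordinates with V = (0, 0), E = (1, 0), T = (0, 1), K = (-2, 4).
1. R lies on line VK with VR:RK = 2:3 ⇒ R = (-4/5, 8/5)
2. F is where the line through E parallel to RT meets line VT ⇒ F = (0, 3/4)
F = V + t·(T−V) with t = 3/4, so VF:FT = t:(1−t) = 3/4:1/4

VF:FT = 3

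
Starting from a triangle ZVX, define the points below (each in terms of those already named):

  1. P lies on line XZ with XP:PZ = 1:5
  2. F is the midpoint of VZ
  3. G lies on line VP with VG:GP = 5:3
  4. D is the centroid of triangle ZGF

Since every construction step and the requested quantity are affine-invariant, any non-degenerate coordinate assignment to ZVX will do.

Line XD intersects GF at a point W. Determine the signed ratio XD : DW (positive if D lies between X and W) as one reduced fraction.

Assign Z = (0, 0), V = (1, 0), X = (0, 1) — the answer is frame-independent, so this choice is without loss of generality.
1. P lies on line XZ with XP:PZ = 1:5 ⇒ P = (0, 5/6)
2. F is the midpoint of VZ ⇒ F = (1/2, 0)
3. G lies on line VP with VG:GP = 5:3 ⇒ G = (3/8, 25/48)
4. D is the centroid of triangle ZGF ⇒ D = (7/24, 25/144)
line XD meets GF at W = (13/16, -125/96)
D = X + t·(W−X) with t = 14/39, so XD:DW = 14/39:25/39

XD:DW = 14/25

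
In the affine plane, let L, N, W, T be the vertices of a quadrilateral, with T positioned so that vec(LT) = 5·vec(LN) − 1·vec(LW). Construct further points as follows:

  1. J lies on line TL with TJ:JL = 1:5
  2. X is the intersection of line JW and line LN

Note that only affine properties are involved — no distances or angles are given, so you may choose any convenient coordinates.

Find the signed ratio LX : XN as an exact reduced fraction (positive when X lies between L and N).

LX:XN = -25/14

Set L = (0, 0), N = (1, 0), W = (0, 1), T = (5, -1); any affine frame gives the same invariant.
1. J lies on line TL with TJ:JL = 1:5 ⇒ J = (25/6, -5/6)
2. X is the intersection of line JW and line LN ⇒ X = (25/11, 0)
X = L + t·(N−L) with t = 25/11, so LX:XN = t:(1−t) = 25/11:-14/11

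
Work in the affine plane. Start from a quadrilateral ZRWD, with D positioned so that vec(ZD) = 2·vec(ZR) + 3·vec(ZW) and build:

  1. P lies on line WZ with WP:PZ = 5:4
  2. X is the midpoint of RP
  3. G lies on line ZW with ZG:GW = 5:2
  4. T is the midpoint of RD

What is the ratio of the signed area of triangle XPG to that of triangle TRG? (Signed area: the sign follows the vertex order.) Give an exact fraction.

Choose coordinates Z = (0, 0), R = (1, 0), W = (0, 1), D = (2, 3).
1. P lies on line WZ with WP:PZ = 5:4 ⇒ P = (0, 4/9)
2. X is the midpoint of RP ⇒ X = (1/2, 2/9)
3. G lies on line ZW with ZG:GW = 5:2 ⇒ G = (0, 5/7)
4. T is the midpoint of RD ⇒ T = (3/2, 3/2)
2·[XPG] = -17/126, 2·[TRG] = -13/7
[XPG]:[TRG] = -17/126:-13/7 = 17/234

[XPG]:[TRG] = 17/234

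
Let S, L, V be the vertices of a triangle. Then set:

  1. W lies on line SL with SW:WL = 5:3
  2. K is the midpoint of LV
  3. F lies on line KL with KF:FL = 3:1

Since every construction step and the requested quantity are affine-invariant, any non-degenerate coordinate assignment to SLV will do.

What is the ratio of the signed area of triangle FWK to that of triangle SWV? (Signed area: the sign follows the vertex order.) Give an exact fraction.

Work in coordinates with S = (0, 0), L = (1, 0), V = (0, 1).
1. W lies on line SL with SW:WL = 5:3 ⇒ W = (5/8, 0)
2. K is the midpoint of LV ⇒ K = (1/2, 1/2)
3. F lies on line KL with KF:FL = 3:1 ⇒ F = (7/8, 1/8)
2·[FWK] = -9/64, 2·[SWV] = 5/8
[FWK]:[SWV] = -9/64:5/8 = -9/40

[FWK]:[SWV] = -9/40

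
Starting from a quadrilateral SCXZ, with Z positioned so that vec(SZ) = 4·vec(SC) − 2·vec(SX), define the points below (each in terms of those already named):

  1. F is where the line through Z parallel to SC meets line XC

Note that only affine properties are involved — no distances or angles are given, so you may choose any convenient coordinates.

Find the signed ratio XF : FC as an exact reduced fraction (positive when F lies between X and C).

XF:FC = -3/2

Choose coordinates S = (0, 0), C = (1, 0), X = (0, 1), Z = (4, -2).
1. F is where the line through Z parallel to SC meets line XC ⇒ F = (3, -2)
F = X + t·(C−X) with t = 3, so XF:FC = t:(1−t) = 3:-2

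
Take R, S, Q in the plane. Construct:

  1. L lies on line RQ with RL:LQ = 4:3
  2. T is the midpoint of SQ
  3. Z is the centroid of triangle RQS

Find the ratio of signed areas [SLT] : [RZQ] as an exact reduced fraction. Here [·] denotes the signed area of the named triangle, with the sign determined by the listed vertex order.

Work in coordinates with R = (0, 0), S = (1, 0), Q = (0, 1).
1. L lies on line RQ with RL:LQ = 4:3 ⇒ L = (0, 4/7)
2. T is the midpoint of SQ ⇒ T = (1/2, 1/2)
3. Z is the centroid of triangle RQS ⇒ Z = (1/3, 1/3)
2·[SLT] = -3/14, 2·[RZQ] = 1/3
[SLT]:[RZQ] = -3/14:1/3 = -9/14

[SLT]:[RZQ] = -9/14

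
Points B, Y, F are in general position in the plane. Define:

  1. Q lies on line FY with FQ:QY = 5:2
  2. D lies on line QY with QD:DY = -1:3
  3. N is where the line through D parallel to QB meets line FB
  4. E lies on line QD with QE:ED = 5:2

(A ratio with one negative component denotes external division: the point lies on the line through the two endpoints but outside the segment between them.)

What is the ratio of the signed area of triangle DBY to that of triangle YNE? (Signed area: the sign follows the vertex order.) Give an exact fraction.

[DBY]:[YNE] = -105/76

Work in coordinates with B = (0, 0), Y = (1, 0), F = (0, 1).
1. Q lies on line FY with FQ:QY = 5:2 ⇒ Q = (5/7, 2/7)
2. D lies on line QY with QD:DY = -1:3 ⇒ D = (4/7, 3/7)
3. N is where the line through D parallel to QB meets line FB ⇒ N = (0, 1/5)
4. E lies on line QD with QE:ED = 5:2 ⇒ E = (30/49, 19/49)
2·[DBY] = 3/7, 2·[YNE] = -76/245
[DBY]:[YNE] = 3/7:-76/245 = -105/76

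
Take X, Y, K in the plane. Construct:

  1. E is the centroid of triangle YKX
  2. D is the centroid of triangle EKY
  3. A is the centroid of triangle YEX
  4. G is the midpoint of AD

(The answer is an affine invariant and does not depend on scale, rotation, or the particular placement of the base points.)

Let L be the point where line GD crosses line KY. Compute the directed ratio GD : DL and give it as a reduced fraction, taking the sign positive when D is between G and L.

Set X = (0, 0), Y = (1, 0), K = (0, 1); any affine frame gives the same invariant.
1. E is the centroid of triangle YKX ⇒ E = (1/3, 1/3)
2. D is the centroid of triangle EKY ⇒ D = (4/9, 4/9)
3. A is the centroid of triangle YEX ⇒ A = (4/9, 1/9)
4. G is the midpoint of AD ⇒ G = (4/9, 5/18)
line GD meets KY at L = (4/9, 5/9)
D = G + t·(L−G) with t = 3/5, so GD:DL = 3/5:2/5

GD:DL = 3/2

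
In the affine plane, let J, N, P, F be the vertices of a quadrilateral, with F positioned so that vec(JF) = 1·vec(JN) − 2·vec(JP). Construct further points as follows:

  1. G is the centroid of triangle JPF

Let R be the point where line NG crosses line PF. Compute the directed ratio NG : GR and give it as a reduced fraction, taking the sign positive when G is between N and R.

Choose coordinates J = (0, 0), N = (1, 0), P = (0, 1), F = (1, -2).
1. G is the centroid of triangle JPF ⇒ G = (1/3, -1/3)
line NG meets PF at R = (3/7, -2/7)
G = N + t·(R−N) with t = 7/6, so NG:GR = 7/6:-1/6

NG:GR = -7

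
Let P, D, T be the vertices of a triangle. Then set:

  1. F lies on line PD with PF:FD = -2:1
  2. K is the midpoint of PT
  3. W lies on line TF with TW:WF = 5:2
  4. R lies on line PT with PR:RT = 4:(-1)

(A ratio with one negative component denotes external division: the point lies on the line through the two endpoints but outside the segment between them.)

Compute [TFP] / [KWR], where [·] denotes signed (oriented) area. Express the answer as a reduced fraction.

[TFP]:[KWR] = -42/25

Choose coordinates P = (0, 0), D = (1, 0), T = (0, 1).
1. F lies on line PD with PF:FD = -2:1 ⇒ F = (2, 0)
2. K is the midpoint of PT ⇒ K = (0, 1/2)
3. W lies on line TF with TW:WF = 5:2 ⇒ W = (10/7, 2/7)
4. R lies on line PT with PR:RT = 4:(-1) ⇒ R = (0, 4/3)
2·[TFP] = -2, 2·[KWR] = 25/21
[TFP]:[KWR] = -2:25/21 = -42/25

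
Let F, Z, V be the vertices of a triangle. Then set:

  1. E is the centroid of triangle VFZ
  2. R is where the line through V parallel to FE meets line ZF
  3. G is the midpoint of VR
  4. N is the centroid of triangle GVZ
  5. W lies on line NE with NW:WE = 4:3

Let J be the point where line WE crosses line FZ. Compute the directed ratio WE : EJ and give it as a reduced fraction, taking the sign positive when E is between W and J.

WE:EJ = 3/14

Work in coordinates with F = (0, 0), Z = (1, 0), V = (0, 1).
1. E is the centroid of triangle VFZ ⇒ E = (1/3, 1/3)
2. R is where the line through V parallel to FE meets line ZF ⇒ R = (-1, 0)
3. G is the midpoint of VR ⇒ G = (-1/2, 1/2)
4. N is the centroid of triangle GVZ ⇒ N = (1/6, 1/2)
5. W lies on line NE with NW:WE = 4:3 ⇒ W = (11/42, 17/42)
line WE meets FZ at J = (2/3, 0)
E = W + t·(J−W) with t = 3/17, so WE:EJ = 3/17:14/17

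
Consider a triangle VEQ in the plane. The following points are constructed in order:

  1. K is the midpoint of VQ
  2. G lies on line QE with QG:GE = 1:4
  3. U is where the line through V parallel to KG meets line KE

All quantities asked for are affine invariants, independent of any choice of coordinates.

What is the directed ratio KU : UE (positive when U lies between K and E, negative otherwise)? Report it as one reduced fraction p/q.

KU:UE = 1/3

Set V = (0, 0), E = (1, 0), Q = (0, 1); any affine frame gives the same invariant.
1. K is the midpoint of VQ ⇒ K = (0, 1/2)
2. G lies on line QE with QG:GE = 1:4 ⇒ G = (1/5, 4/5)
3. U is where the line through V parallel to KG meets line KE ⇒ U = (1/4, 3/8)
U = K + t·(E−K) with t = 1/4, so KU:UE = t:(1−t) = 1/4:3/4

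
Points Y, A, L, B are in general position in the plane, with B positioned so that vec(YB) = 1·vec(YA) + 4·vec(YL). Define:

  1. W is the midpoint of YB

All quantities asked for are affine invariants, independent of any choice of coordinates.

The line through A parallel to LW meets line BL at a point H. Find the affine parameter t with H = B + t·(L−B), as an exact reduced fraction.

Work in coordinates with Y = (0, 0), A = (1, 0), L = (0, 1), B = (1, 4).
1. W is the midpoint of YB ⇒ W = (1/2, 2)
through A parallel to LW: direction (1/2, 1); meets BL at H = (-3, -8)
H = B + t·(L−B) with t = 4

t = 4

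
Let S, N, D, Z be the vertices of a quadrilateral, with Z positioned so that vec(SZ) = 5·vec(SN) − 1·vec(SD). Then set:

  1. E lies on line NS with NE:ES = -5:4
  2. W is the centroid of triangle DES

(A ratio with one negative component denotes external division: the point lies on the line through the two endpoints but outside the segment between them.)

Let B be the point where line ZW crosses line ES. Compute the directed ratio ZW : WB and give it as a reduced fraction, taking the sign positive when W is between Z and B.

ZW:WB = -4

Work in coordinates with S = (0, 0), N = (1, 0), D = (0, 1), Z = (5, -1).
1. E lies on line NS with NE:ES = -5:4 ⇒ E = (-4, 0)
2. W is the centroid of triangle DES ⇒ W = (-4/3, 1/3)
line ZW meets ES at B = (1/4, 0)
W = Z + t·(B−Z) with t = 4/3, so ZW:WB = 4/3:-1/3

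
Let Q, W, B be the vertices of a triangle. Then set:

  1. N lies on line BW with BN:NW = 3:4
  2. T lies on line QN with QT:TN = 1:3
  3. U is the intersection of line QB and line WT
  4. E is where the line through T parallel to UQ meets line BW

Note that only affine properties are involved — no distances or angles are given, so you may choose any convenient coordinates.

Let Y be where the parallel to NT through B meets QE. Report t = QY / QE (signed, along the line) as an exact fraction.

t = 4/3

Choose coordinates Q = (0, 0), W = (1, 0), B = (0, 1).
1. N lies on line BW with BN:NW = 3:4 ⇒ N = (3/7, 4/7)
2. T lies on line QN with QT:TN = 1:3 ⇒ T = (3/28, 1/7)
3. U is the intersection of line QB and line WT ⇒ U = (0, 4/25)
4. E is where the line through T parallel to UQ meets line BW ⇒ E = (3/28, 25/28)
through B parallel to NT: direction (-9/28, -3/7); meets QE at Y = (1/7, 25/21)
Y = Q + t·(E−Q) with t = 4/3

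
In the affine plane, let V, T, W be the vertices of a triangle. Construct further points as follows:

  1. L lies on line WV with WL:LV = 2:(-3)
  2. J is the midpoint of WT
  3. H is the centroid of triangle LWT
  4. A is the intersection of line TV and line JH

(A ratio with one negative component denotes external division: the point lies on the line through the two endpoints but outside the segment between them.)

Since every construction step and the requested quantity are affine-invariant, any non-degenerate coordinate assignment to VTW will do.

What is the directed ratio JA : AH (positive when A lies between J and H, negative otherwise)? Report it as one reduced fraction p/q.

JA:AH = -3/8

Set V = (0, 0), T = (1, 0), W = (0, 1); any affine frame gives the same invariant.
1. L lies on line WV with WL:LV = 2:(-3) ⇒ L = (0, 3)
2. J is the midpoint of WT ⇒ J = (1/2, 1/2)
3. H is the centroid of triangle LWT ⇒ H = (1/3, 4/3)
4. A is the intersection of line TV and line JH ⇒ A = (3/5, 0)
A = J + t·(H−J) with t = -3/5, so JA:AH = t:(1−t) = -3/5:8/5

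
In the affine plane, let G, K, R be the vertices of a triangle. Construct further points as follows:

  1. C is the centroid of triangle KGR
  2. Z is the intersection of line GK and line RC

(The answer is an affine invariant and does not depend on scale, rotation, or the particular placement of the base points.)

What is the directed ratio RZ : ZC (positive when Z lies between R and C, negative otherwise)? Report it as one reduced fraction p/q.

Set G = (0, 0), K = (1, 0), R = (0, 1); any affine frame gives the same invariant.
1. C is the centroid of triangle KGR ⇒ C = (1/3, 1/3)
2. Z is the intersection of line GK and line RC ⇒ Z = (1/2, 0)
Z = R + t·(C−R) with t = 3/2, so RZ:ZC = t:(1−t) = 3/2:-1/2

RZ:ZC = -3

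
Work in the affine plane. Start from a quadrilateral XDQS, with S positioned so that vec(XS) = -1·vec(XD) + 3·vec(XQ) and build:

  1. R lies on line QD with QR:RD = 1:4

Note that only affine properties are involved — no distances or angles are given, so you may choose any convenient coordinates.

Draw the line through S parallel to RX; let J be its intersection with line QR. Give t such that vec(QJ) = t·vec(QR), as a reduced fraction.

t = -6

Choose coordinates X = (0, 0), D = (1, 0), Q = (0, 1), S = (-1, 3).
1. R lies on line QD with QR:RD = 1:4 ⇒ R = (1/5, 4/5)
through S parallel to RX: direction (-1/5, -4/5); meets QR at J = (-6/5, 11/5)
J = Q + t·(R−Q) with t = -6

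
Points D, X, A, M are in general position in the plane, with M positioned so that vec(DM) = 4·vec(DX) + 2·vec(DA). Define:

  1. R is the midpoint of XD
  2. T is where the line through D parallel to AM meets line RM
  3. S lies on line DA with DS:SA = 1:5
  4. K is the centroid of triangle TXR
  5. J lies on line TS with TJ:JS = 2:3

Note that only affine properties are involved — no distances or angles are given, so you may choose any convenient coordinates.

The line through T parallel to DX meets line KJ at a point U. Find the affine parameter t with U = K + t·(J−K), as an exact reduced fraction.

Set D = (0, 0), X = (1, 0), A = (0, 1), M = (4, 2); any affine frame gives the same invariant.
1. R is the midpoint of XD ⇒ R = (1/2, 0)
2. T is where the line through D parallel to AM meets line RM ⇒ T = (8/9, 2/9)
3. S lies on line DA with DS:SA = 1:5 ⇒ S = (0, 1/6)
4. K is the centroid of triangle TXR ⇒ K = (43/54, 2/27)
5. J lies on line TS with TJ:JS = 2:3 ⇒ J = (8/15, 1/5)
through T parallel to DX: direction (1, 0); meets KJ at U = (149/306, 2/9)
U = K + t·(J−K) with t = 20/17

t = 20/17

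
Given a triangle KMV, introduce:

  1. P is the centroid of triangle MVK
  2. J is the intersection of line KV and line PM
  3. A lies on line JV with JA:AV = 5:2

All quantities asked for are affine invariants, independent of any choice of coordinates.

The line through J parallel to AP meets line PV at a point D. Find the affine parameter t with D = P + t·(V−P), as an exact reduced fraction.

Assign K = (0, 0), M = (1, 0), V = (0, 1) — the answer is frame-independent, so this choice is without loss of generality.
1. P is the centroid of triangle MVK ⇒ P = (1/3, 1/3)
2. J is the intersection of line KV and line PM ⇒ J = (0, 1/2)
3. A lies on line JV with JA:AV = 5:2 ⇒ A = (0, 6/7)
through J parallel to AP: direction (1/3, -11/21); meets PV at D = (7/6, -4/3)
D = P + t·(V−P) with t = -5/2

t = -5/2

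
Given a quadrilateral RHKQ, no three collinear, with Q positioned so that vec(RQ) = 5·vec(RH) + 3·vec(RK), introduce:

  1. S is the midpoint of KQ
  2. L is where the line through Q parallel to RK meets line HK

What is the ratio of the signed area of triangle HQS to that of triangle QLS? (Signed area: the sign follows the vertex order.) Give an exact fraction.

Choose coordinates R = (0, 0), H = (1, 0), K = (0, 1), Q = (5, 3).
1. S is the midpoint of KQ ⇒ S = (5/2, 2)
2. L is where the line through Q parallel to RK meets line HK ⇒ L = (5, -4)
2·[HQS] = 7/2, 2·[QLS] = -35/2
[HQS]:[QLS] = 7/2:-35/2 = -1/5

[HQS]:[QLS] = -1/5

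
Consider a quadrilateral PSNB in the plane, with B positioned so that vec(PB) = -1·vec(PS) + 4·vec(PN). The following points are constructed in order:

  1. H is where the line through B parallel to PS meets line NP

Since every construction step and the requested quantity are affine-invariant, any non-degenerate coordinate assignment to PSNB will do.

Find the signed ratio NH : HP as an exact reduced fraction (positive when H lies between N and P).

Assign P = (0, 0), S = (1, 0), N = (0, 1), B = (-1, 4) — the answer is frame-independent, so this choice is without loss of generality.
1. H is where the line through B parallel to PS meets line NP ⇒ H = (0, 4)
H = N + t·(P−N) with t = -3, so NH:HP = t:(1−t) = -3:4

NH:HP = -3/4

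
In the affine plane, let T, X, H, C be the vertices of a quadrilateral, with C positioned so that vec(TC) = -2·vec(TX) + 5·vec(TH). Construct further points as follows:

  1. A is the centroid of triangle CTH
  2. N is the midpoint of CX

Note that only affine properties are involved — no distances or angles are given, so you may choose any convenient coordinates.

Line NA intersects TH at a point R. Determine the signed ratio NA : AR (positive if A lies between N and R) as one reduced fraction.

Assign T = (0, 0), X = (1, 0), H = (0, 1), C = (-2, 5) — the answer is frame-independent, so this choice is without loss of generality.
1. A is the centroid of triangle CTH ⇒ A = (-2/3, 2)
2. N is the midpoint of CX ⇒ N = (-1/2, 5/2)
line NA meets TH at R = (0, 4)
A = N + t·(R−N) with t = -1/3, so NA:AR = -1/3:4/3

NA:AR = -1/4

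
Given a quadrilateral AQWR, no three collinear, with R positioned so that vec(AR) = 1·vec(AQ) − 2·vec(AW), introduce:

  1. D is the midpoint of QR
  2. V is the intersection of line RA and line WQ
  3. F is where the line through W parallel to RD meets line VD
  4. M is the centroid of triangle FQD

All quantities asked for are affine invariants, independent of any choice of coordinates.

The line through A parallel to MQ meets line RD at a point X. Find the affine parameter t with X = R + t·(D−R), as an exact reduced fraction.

Set A = (0, 0), Q = (1, 0), W = (0, 1), R = (1, -2); any affine frame gives the same invariant.
1. D is the midpoint of QR ⇒ D = (1, -1)
2. V is the intersection of line RA and line WQ ⇒ V = (-1, 2)
3. F is where the line through W parallel to RD meets line VD ⇒ F = (0, 1/2)
4. M is the centroid of triangle FQD ⇒ M = (2/3, -1/6)
through A parallel to MQ: direction (1/3, 1/6); meets RD at X = (1, 1/2)
X = R + t·(D−R) with t = 5/2

t = 5/2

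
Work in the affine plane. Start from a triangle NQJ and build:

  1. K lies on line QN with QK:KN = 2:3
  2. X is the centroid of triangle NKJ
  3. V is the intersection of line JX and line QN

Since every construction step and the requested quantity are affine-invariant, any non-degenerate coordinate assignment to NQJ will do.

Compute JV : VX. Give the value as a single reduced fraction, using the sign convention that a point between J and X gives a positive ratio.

JV:VX = -3

Assign N = (0, 0), Q = (1, 0), J = (0, 1) — the answer is frame-independent, so this choice is without loss of generality.
1. K lies on line QN with QK:KN = 2:3 ⇒ K = (3/5, 0)
2. X is the centroid of triangle NKJ ⇒ X = (1/5, 1/3)
3. V is the intersection of line JX and line QN ⇒ V = (3/10, 0)
V = J + t·(X−J) with t = 3/2, so JV:VX = t:(1−t) = 3/2:-1/2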